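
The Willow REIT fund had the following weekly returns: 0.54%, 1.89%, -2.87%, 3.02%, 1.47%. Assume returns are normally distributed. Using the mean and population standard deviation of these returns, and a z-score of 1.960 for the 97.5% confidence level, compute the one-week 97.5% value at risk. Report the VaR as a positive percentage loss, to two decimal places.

r̄ = (0.54 + 1.89 − 2.87 + 3.02 + 1.47) / 5 = 0.8100%
Σ(r − r̄)² = (0.54 − 0.8100)² + (1.89 − 0.8100)² + … = 20.1014
population σ = √(20.1014 / 5) = √4.0203 = 2.0051%
VaR = −(r̄ − z·σ) = −(0.8100 − 1.960 × 2.0051) = −(-3.1200) = 3.1200%

3.12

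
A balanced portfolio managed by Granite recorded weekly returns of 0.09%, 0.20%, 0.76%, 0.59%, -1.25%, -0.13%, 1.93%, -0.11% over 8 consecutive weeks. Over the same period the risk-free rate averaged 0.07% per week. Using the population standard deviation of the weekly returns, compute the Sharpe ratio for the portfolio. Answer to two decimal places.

0.22

Mean return r̄ = 2.080 / 8 = 0.2600%
Population std dev = √[5.7494 / 8] = 0.8477%
Sharpe = (r̄ − rf) / σ = (0.2600 − 0.07) / 0.8477 = 0.1900 / 0.8477 = 0.2241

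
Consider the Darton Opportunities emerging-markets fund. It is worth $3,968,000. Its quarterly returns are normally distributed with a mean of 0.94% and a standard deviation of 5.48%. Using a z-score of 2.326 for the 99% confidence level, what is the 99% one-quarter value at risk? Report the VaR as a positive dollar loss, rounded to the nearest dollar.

$468,481

Return at the 99% tail: μ − z·σ = 0.94% − 2.326 × 5.48% = 0.94 − 12.74648 = -11.80648%
VaR = −(-11.80648%) × $3,968,000 = 11.80648% × $3,968,000 = $468,481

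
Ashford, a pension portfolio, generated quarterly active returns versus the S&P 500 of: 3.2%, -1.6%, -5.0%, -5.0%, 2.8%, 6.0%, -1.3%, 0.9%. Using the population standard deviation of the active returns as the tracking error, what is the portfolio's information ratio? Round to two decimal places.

r̄ = (3.2 − 1.6 − 5 − 5 + 2.8 + 6 − 1.3 + 0.9) / 8 = 0.0000%
Population σ = √[Σ(r − r̄)² / 8] = √[109.1400 / 8] = √13.6425 = 3.6936%
IR = r̄ / tracking error = 0.0000 / 3.6936 = 0.0000

0.00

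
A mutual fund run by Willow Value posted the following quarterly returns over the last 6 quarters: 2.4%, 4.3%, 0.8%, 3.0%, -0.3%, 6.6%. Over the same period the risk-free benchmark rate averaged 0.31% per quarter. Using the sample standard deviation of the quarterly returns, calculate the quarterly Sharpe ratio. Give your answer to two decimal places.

r̄ = (2.4 + 4.3 + 0.8 + 3 − 0.3 + 6.6) / 6 = 2.8000%
Sample std dev = √[30.5000 / 5] = 2.4698%
Sharpe = (r̄ − rf) / σ = (2.8000 − 0.31) / 2.4698 = 2.4900 / 2.4698 = 1.0082

1.01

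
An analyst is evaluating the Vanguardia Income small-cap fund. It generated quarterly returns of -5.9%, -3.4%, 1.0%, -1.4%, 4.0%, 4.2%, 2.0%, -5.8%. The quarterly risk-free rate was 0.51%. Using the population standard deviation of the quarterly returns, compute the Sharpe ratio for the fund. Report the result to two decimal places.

-0.31

r̄ = (-5.9 − 3.4 + 1 − 1.4 + 4 + 4.2 + 2 − 5.8) / 8 = -0.6625%
Σ(r − r̄)² = 117.0988; population σ = √(117.0988/8) = 3.8259%
Sharpe = (r̄ − rf) / σ = (-0.6625 − 0.51) / 3.8259 = -1.1725 / 3.8259 = -0.3065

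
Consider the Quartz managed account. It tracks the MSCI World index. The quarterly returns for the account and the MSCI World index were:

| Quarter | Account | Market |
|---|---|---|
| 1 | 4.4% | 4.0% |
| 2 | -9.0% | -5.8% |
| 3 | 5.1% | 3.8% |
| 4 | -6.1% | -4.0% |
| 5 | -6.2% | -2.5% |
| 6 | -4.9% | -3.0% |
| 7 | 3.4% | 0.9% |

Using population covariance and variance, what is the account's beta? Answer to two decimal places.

r̄p = -1.9000%,  r̄m = -0.9429%
Cov = Σ(rp − r̄p)(rm − r̄m) / 7 = 19.1857
Var(rm) = Σ(rm − r̄m)² / 7 = 12.8453
β = Cov / Var = 19.1857 / 12.8453 = 1.4936

1.49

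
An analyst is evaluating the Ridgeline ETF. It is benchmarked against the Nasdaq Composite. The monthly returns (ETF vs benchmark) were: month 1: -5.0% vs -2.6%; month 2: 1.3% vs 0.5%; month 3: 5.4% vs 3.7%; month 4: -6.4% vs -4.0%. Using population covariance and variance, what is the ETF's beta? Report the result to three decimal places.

1.600

r̄p = -1.1750%,  r̄m = -0.6000%
Cov = Σ(rp − r̄p)(rm − r̄m) / 4 = 14.1025
Var(rm) = Σ(rm − r̄m)² / 4 = 8.8150
β = Cov / Var = 14.1025 / 8.8150 = 1.5998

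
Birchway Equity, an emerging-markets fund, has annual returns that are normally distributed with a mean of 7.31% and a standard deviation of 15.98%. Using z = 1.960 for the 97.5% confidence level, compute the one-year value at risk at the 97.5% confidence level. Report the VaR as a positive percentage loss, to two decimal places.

24.01

VaR (as % loss) = −(μ − z·σ) = −(7.31% − 1.960 × 15.98%) = −(-24.0108%) = 24.0108%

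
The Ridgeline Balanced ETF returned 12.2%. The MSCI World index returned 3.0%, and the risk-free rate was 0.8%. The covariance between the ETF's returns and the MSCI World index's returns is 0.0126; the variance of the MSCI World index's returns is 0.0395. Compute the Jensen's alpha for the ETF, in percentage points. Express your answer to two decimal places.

β = Cov / Var = 0.0126 / 0.0395 = 0.3190
E[R] = Rf + β(Rm − Rf) = 0.8% + 0.3190 × (3.0% − 0.8%) = 1.5018%
α = Rp − E[R] = 12.2% − 1.5018% = 10.6982

10.70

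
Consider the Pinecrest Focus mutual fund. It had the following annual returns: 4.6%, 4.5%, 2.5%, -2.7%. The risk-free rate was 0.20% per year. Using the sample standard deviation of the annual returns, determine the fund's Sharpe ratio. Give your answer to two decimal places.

μ = (4.6 + 4.5 + 2.5 − 2.7) / 4 = 8.90 / 4 = 2.2250%
Σ(r − μ)² = (4.6 − 2.2250)² + (4.5 − 2.2250)² + … = 35.1475
σ = √[35.1475 / 3] = 3.4228%
Sharpe = (μ − rf) / σ = (2.2250 − 0.2) / 3.4228 = 2.0250 / 3.4228 = 0.5916

0.59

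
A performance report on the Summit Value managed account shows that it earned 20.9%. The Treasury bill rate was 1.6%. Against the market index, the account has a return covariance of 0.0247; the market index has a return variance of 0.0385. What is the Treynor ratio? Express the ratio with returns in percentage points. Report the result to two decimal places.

30.08

β = Cov / Var = 0.0247 / 0.0385 = 0.6416
Treynor = (Rp − Rf) / β = (20.9% − 1.6%) / 0.6416 = 19.30 / 0.6416 = 30.0810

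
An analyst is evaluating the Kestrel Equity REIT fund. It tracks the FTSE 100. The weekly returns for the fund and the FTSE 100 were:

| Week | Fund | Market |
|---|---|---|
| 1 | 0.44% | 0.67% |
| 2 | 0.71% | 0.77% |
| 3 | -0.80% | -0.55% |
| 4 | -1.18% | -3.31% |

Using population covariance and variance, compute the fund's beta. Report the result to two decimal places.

r̄p = -0.2075%,  r̄m = -0.6050%
Cov = Σ(rp − r̄p)(rm − r̄m) / 4 = 1.1713
Var(rm) = Σ(rm − r̄m)² / 4 = 2.7091
β = Cov / Var = 1.1713 / 2.7091 = 0.4324

0.43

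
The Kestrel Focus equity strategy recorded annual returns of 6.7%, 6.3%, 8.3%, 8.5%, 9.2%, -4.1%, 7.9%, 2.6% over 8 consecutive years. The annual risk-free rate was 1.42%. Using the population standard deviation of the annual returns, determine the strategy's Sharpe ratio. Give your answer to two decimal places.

1.02

r̄ = (6.7 + 6.3 + 8.3 + 8.5 + 9.2 − 4.1 + 7.9 + 2.6) / 8 = 45.40 / 8 = 5.6750%
Σ(r − r̄)² = 138.6950; population σ = √(138.6950/8) = 4.1638%
Sharpe = (r̄ − rf) / σ = (5.6750 − 1.42) / 4.1638 = 4.2550 / 4.1638 = 1.0219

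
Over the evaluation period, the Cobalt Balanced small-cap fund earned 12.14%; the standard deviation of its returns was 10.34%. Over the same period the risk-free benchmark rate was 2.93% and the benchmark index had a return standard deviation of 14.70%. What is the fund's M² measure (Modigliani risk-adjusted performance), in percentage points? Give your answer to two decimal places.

Sharpe = (Rp − Rf) / σp = (12.14% − 2.93%) / 10.34% = 0.8907
M² = Rf + Sharpe × σm = 2.93% + 0.8907 × 14.70% = 16.0233%

16.02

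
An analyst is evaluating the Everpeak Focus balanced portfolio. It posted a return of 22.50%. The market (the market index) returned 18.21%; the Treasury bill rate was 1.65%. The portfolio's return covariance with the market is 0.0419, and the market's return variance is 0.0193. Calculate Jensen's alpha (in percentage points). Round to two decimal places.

-15.10

β = Cov / Var = 0.0419 / 0.0193 = 2.1710
E[R] = Rf + β(Rm − Rf) = 1.65% + 2.1710 × (18.21% − 1.65%) = 37.6018%
α = Rp − E[R] = 22.50% − 37.6018% = -15.1018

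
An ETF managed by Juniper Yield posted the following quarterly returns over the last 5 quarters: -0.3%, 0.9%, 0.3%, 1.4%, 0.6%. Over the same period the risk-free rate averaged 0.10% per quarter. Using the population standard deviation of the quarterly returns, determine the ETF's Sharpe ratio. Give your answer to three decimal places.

0.841

r̄ = (-0.3 + 0.9 + 0.3 + 1.4 + 0.6) / 5 = 0.5800%
Σ(r − r̄)² = (-0.3 − 0.5800)² + (0.9 − 0.5800)² + (0.3 − 0.5800)² + … = 1.6280
population σ = √(1.6280 / 5) = √0.3256 = 0.5706%
Sharpe = (r̄ − rf) / σ = (0.5800 − 0.1) / 0.5706 = 0.4800 / 0.5706 = 0.8412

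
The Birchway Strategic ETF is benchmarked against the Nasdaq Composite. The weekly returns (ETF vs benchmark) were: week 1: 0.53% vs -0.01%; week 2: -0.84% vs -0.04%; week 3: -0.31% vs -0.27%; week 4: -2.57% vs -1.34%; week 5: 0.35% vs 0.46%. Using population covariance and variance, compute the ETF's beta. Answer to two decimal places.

1.69

r̄p = -0.5680%,  r̄m = -0.2400%
Cov = Σ(rp − r̄p)(rm − r̄m) / 5 = 0.6070
Var(rm) = Σ(rm − r̄m)² / 5 = 0.3588
β = Cov / Var = 0.6070 / 0.3588 = 1.6918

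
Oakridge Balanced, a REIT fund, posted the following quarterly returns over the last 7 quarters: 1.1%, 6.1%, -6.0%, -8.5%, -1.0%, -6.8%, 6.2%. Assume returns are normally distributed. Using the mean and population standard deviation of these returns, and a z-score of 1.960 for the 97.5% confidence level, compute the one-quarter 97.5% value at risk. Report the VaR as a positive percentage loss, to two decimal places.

12.29

r̄ = (1.1 + 6.1 − 6 − 8.5 − 1 − 6.8 + 6.2) / 7 = -1.2714%
Σ(r − r̄)² = (1.1 − (-1.2714))² + (6.1 − (-1.2714))² + (-6 − (-1.2714))² + … = 221.0343
population σ = √(221.0343 / 7) = √31.5763 = 5.6193%
VaR = −(r̄ − z·σ) = −(-1.2714 − 1.960 × 5.6193) = −(-12.2852) = 12.2852%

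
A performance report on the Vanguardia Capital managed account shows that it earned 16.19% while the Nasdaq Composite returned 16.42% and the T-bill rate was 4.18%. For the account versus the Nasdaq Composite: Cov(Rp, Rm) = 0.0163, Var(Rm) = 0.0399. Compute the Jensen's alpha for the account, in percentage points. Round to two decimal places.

β = Cov / Var = 0.0163 / 0.0399 = 0.4085
E[R] = Rf + β(Rm − Rf) = 4.18% + 0.4085 × (16.42% − 4.18%) = 9.1800%
α = Rp − E[R] = 16.19% − 9.1800% = 7.0100

7.01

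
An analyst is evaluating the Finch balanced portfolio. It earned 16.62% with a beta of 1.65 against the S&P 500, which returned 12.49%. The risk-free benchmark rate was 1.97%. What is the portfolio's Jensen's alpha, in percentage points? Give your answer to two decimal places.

CAPM expected return = Rf + β(Rm − Rf) = 1.97% + 1.65 × (12.49% − 1.97%) = 1.97 + 1.65 × 10.52 = 19.3280%
Jensen's α = Rp − E[R] = 16.62% − 19.3280% = -2.7080

-2.71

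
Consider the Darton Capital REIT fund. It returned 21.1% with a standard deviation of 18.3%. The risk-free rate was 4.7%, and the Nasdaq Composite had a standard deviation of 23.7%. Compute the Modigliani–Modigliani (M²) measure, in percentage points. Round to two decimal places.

Sharpe = (Rp − Rf) / σp = (21.1% − 4.7%) / 18.3% = 0.8962
M² = Rf + Sharpe × σm = 4.7% + 0.8962 × 23.7% = 25.9399%

25.94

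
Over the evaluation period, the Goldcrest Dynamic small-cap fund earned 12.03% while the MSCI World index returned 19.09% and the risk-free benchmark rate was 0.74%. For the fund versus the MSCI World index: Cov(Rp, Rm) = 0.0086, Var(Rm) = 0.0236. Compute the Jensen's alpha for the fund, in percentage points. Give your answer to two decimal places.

β = Cov / Var = 0.0086 / 0.0236 = 0.3644
E[R] = Rf + β(Rm − Rf) = 0.74% + 0.3644 × (19.09% − 0.74%) = 7.4267%
α = Rp − E[R] = 12.03% − 7.4267% = 4.6033

4.60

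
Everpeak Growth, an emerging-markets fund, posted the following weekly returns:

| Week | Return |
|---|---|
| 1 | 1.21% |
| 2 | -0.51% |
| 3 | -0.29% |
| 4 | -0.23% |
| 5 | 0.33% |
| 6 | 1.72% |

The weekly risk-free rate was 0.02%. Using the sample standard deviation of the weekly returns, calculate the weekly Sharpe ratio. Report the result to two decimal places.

μ = (1.21 − 0.51 − 0.29 − 0.23 + 0.33 + 1.72) / 6 = 2.230 / 6 = 0.3717%
Σ(r − μ)² = (1.21 − 0.3717)² + (-0.51 − 0.3717)² + … = 4.0997
sample σ = √(4.0997 / 5) = √0.8199 = 0.9055%
Sharpe = (μ − rf) / σ = (0.3717 − 0.02) / 0.9055 = 0.3517 / 0.9055 = 0.3884

0.39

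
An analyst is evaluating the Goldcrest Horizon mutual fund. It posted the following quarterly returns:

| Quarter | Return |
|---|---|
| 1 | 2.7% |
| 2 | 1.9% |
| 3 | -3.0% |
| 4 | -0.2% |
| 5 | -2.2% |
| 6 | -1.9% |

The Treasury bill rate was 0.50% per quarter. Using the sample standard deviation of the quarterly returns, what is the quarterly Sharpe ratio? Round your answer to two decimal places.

Mean return r̄ = -2.70 / 6 = -0.4500%
Σ(r − r̄)² = (2.7 − (-0.4500))² + (1.9 − (-0.4500))² + … = 27.1750
σ = √[27.1750 / 5] = 2.3313%
Sharpe = (r̄ − rf) / σ = (-0.4500 − 0.5) / 2.3313 = -0.9500 / 2.3313 = -0.4075

-0.41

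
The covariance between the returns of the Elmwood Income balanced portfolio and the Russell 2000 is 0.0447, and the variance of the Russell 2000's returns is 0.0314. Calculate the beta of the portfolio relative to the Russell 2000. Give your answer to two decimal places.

β = Cov(Rp, Rm) / Var(Rm) = 0.0447 / 0.0314 = 1.4236

1.42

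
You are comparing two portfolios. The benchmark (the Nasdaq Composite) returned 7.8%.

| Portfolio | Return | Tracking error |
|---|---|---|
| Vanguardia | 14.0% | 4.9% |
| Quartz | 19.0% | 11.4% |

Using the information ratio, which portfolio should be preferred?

Vanguardia

Vanguardia: IR = (14.0% − 7.8%) / 4.9% = 1.265
Quartz: IR = (19.0% − 7.8%) / 11.4% = 0.982
Highest: Vanguardia (1.265).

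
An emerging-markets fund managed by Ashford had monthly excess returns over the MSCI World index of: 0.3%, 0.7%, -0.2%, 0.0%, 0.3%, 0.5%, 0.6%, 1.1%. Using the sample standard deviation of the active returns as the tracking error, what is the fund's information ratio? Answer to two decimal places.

1.01

μ = (0.3 + 0.7 − 0.2 + 0 + 0.3 + 0.5 + 0.6 + 1.1) / 8 = 3.30 / 8 = 0.4125%
Sample σ = √[Σ(r − μ)² / 7] = √[1.1688 / 7] = √0.1670 = 0.4087%
IR = μ / tracking error = 0.4125 / 0.4087 = 1.0093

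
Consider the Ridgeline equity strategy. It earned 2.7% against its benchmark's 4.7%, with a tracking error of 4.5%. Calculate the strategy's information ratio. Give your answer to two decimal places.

-0.44

IR = (Rp − Rb) / TE = (2.7% − 4.7%) / 4.5% = -2.00% / 4.5% = -0.4444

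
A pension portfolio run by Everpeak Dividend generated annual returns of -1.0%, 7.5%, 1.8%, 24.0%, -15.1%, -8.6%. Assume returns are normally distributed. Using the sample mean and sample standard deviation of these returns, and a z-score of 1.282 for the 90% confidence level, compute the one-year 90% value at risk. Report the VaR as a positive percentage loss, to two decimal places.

Mean return r̄ = 8.60 / 6 = 1.4333%
Sample std dev = √[926.1333 / 5] = 13.6098%
VaR = −(r̄ − z·σ) = −(1.4333 − 1.282 × 13.6098) = −(-16.0145) = 16.0145%

16.01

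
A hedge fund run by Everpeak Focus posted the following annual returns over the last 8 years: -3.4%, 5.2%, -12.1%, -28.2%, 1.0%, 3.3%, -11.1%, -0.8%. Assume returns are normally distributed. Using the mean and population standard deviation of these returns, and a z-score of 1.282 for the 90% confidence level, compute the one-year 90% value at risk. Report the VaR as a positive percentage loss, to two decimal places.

18.98

r̄ = (-3.4 + 5.2 − 12.1 − 28.2 + 1 + 3.3 − 11.1 − 0.8) / 8 = -5.7625%
Population std dev = √[850.3388 / 8] = 10.3098%
VaR = −(r̄ − z·σ) = −(-5.7625 − 1.282 × 10.3098) = −(-18.9797) = 18.9797%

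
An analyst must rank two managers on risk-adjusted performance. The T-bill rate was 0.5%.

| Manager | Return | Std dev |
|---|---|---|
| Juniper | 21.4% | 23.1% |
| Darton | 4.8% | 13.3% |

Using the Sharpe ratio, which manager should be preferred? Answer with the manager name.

Juniper

Juniper: Sharpe ratio = (21.4% − 0.5%) / 23.1% = 0.905
Darton: Sharpe ratio = (4.8% − 0.5%) / 13.3% = 0.323
Highest: Juniper (0.905).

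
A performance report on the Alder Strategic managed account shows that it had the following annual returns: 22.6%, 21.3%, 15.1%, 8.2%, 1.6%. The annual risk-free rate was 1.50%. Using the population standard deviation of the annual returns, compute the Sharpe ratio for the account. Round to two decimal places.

r̄ = (22.6 + 21.3 + 15.1 + 8.2 + 1.6) / 5 = 68.80 / 5 = 13.7600%
Population σ = √[Σ(r − r̄)² / 5] = √[315.5720 / 5] = √63.1144 = 7.9445%
Sharpe = (r̄ − rf) / σ = (13.7600 − 1.5) / 7.9445 = 12.2600 / 7.9445 = 1.5432

1.54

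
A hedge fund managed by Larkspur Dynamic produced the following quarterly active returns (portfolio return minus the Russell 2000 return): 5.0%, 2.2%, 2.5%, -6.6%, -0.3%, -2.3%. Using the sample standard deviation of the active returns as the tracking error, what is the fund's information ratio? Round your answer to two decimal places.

Mean return r̄ = 0.50 / 6 = 0.0833%
Sample std dev = √[84.9883 / 5] = 4.1228%
IR = r̄ / tracking error = 0.0833 / 4.1228 = 0.0202

0.02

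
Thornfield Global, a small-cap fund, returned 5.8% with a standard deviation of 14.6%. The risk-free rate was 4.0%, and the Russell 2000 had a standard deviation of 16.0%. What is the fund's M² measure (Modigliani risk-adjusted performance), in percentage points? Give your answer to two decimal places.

Sharpe = (Rp − Rf) / σp = (5.8% − 4.0%) / 14.6% = 0.1233
M² = Rf + Sharpe × σm = 4.0% + 0.1233 × 16.0% = 5.9728%

5.97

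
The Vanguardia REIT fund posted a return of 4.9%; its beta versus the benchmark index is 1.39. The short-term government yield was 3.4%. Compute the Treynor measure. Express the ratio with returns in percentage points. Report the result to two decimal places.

1.08

Treynor = (Rp − Rf) / β = (4.9% − 3.4%) / 1.39 = 1.50 / 1.39 = 1.0791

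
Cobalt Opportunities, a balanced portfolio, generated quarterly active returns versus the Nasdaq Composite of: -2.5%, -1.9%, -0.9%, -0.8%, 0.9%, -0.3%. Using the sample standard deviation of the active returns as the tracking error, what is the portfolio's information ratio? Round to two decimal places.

r̄ = (-2.5 − 1.9 − 0.9 − 0.8 + 0.9 − 0.3) / 6 = -5.50 / 6 = -0.9167%
Sample std dev = √[7.1683 / 5] = 1.1974%
IR = r̄ / tracking error = -0.9167 / 1.1974 = -0.7656

-0.77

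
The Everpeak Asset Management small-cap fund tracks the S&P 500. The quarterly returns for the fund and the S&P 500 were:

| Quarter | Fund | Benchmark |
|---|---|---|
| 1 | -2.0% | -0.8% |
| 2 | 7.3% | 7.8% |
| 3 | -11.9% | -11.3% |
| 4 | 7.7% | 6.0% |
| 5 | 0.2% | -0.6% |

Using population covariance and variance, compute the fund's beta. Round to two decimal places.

r̄p = 0.2600%,  r̄m = 0.2200%
Cov = Σ(rp − r̄p)(rm − r̄m) / 5 = 47.7608
Var(rm) = Σ(rm − r̄m)² / 5 = 45.0576
β = Cov / Var = 47.7608 / 45.0576 = 1.0600

1.06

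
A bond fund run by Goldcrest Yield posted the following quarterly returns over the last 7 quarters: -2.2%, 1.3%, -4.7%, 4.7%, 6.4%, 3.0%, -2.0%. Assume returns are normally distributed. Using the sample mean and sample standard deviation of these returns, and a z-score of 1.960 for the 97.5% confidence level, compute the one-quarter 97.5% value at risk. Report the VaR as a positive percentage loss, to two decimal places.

7.02

Mean return r̄ = 6.50 / 7 = 0.9286%
Sample σ = √[Σ(r − r̄)² / 6] = √[98.6343 / 6] = √16.4391 = 4.0545%
VaR = −(r̄ − z·σ) = −(0.9286 − 1.960 × 4.0545) = −(-7.0182) = 7.0182%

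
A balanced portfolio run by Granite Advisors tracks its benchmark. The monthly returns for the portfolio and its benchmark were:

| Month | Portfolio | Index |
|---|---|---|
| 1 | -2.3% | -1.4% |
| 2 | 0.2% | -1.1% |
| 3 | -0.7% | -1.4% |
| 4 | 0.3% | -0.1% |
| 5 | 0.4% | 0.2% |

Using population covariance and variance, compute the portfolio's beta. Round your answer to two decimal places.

1.06

r̄p = -0.4200%,  r̄m = -0.7600%
Cov = Σ(rp − r̄p)(rm − r̄m) / 5 = 0.4868
Var(rm) = Σ(rm − r̄m)² / 5 = 0.4584
β = Cov / Var = 0.4868 / 0.4584 = 1.0620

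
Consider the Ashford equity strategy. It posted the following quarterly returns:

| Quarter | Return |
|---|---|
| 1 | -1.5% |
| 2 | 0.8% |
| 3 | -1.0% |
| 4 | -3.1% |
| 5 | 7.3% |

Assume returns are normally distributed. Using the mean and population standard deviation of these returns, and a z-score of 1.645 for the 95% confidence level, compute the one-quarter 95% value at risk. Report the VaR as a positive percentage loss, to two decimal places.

Mean return μ = 2.50 / 5 = 0.5000%
Population std dev = √[65.5400 / 5] = 3.6205%
VaR = −(μ − z·σ) = −(0.5000 − 1.645 × 3.6205) = −(-5.4557) = 5.4557%

5.46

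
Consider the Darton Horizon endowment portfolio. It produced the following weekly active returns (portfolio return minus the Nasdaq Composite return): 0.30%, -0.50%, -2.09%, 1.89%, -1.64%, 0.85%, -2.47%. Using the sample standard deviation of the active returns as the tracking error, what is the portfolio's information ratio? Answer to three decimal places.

μ = (0.3 − 0.5 − 2.09 + 1.89 − 1.64 + 0.85 − 2.47) / 7 = -3.660 / 7 = -0.5229%
Σ(r − μ)² = (0.3 − (-0.5229))² + (-0.5 − (-0.5229))² + (-2.09 − (-0.5229))² + … = 15.8795
sample σ = √(15.8795 / 6) = √2.6466 = 1.6268%
IR = μ / tracking error = -0.5229 / 1.6268 = -0.3214

-0.321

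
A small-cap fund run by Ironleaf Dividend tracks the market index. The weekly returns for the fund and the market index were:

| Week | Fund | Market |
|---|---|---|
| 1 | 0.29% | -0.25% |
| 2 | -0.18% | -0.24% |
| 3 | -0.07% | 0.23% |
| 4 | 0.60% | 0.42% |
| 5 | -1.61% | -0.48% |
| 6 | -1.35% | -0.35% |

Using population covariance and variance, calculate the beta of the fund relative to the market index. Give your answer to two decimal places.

r̄p = -0.3867%,  r̄m = -0.1117%
Cov = Σ(rp − r̄p)(rm − r̄m) / 6 = 0.1988
Var(rm) = Σ(rm − r̄m)² / 6 = 0.1046
β = Cov / Var = 0.1988 / 0.1046 = 1.9006

1.90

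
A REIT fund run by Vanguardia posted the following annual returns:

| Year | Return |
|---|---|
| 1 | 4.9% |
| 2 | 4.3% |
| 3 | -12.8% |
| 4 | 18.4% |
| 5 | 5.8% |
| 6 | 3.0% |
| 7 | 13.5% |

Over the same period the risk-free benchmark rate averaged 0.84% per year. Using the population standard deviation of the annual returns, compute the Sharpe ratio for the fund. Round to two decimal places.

0.49

r̄ = (4.9 + 4.3 − 12.8 + 18.4 + 5.8 + 3 + 13.5) / 7 = 5.3000%
Σ(r − r̄)² = (4.9 − 5.3000)² + (4.3 − 5.3000)² + (-12.8 − 5.3000)² + … = 573.1600
population σ = √(573.1600 / 7) = √81.8800 = 9.0488%
Sharpe = (r̄ − rf) / σ = (5.3000 − 0.84) / 9.0488 = 4.4600 / 9.0488 = 0.4929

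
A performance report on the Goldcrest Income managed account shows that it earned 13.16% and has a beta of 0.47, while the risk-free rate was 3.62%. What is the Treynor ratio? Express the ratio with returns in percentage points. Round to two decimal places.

Treynor = (Rp − Rf) / β = (13.16% − 3.62%) / 0.47 = 9.54 / 0.47 = 20.2979

20.30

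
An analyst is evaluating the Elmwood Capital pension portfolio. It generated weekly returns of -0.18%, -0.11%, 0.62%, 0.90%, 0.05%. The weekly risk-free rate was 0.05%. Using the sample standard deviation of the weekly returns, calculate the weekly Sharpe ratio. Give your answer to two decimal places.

Mean return r̄ = 1.280 / 5 = 0.2560%
Σ(r − r̄)² = (-0.18 − 0.2560)² + (-0.11 − 0.2560)² + (0.62 − 0.2560)² + … = 0.9137
sample σ = √(0.9137 / 4) = √0.2284 = 0.4779%
Sharpe = (r̄ − rf) / σ = (0.2560 − 0.05) / 0.4779 = 0.2060 / 0.4779 = 0.4311

0.43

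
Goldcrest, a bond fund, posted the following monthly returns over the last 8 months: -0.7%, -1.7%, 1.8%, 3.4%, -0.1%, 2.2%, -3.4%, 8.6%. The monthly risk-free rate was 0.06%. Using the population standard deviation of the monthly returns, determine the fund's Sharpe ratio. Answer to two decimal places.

r̄ = (-0.7 − 1.7 + 1.8 + 3.4 − 0.1 + 2.2 − 3.4 + 8.6) / 8 = 10.10 / 8 = 1.2625%
Σ(r − r̄)² = (-0.7 − 1.2625)² + (-1.7 − 1.2625)² + (1.8 − 1.2625)² + … = 95.7988
σ = √[95.7988 / 8] = 3.4605%
Sharpe = (r̄ − rf) / σ = (1.2625 − 0.06) / 3.4605 = 1.2025 / 3.4605 = 0.3475

0.35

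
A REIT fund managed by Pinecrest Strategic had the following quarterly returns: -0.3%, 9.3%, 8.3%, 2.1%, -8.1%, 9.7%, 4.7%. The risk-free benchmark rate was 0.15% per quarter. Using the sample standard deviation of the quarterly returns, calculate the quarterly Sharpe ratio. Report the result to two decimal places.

r̄ = (-0.3 + 9.3 + 8.3 + 2.1 − 8.1 + 9.7 + 4.7) / 7 = 3.6714%
Σ(r − r̄)² = (-0.3 − 3.6714)² + (9.3 − 3.6714)² + … = 247.3143
σ = √[247.3143 / 6] = 6.4202%
Sharpe = (r̄ − rf) / σ = (3.6714 − 0.15) / 6.4202 = 3.5214 / 6.4202 = 0.5485

0.55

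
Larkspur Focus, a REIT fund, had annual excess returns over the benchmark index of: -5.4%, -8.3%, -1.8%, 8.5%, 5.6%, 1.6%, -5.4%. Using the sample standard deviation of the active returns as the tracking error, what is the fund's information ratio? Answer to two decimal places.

-0.12

r̄ = (-5.4 − 8.3 − 1.8 + 8.5 + 5.6 + 1.6 − 5.4) / 7 = -5.20 / 7 = -0.7429%
Σ(r − r̄)² = (-5.4 − (-0.7429))² + (-8.3 − (-0.7429))² + (-1.8 − (-0.7429))² + … = 232.7571
σ = √[232.7571 / 6] = 6.2284%
IR = r̄ / tracking error = -0.7429 / 6.2284 = -0.1193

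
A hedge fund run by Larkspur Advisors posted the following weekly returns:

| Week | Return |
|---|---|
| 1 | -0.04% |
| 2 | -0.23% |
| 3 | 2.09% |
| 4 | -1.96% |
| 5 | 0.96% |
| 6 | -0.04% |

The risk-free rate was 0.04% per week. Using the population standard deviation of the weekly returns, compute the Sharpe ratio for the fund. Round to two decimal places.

r̄ = (-0.04 − 0.23 + 2.09 − 1.96 + 0.96 − 0.04) / 6 = 0.1300%
Σ(r − r̄)² = (-0.04 − 0.1300)² + (-0.23 − 0.1300)² + … = 9.0860
population σ = √(9.0860 / 6) = √1.5143 = 1.2306%
Sharpe = (r̄ − rf) / σ = (0.1300 − 0.04) / 1.2306 = 0.0900 / 1.2306 = 0.0731

0.07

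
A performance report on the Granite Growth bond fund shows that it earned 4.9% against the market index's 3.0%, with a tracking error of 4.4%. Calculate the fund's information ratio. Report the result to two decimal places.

0.43

IR = (Rp − Rb) / TE = (4.9% − 3.0%) / 4.4% = 1.90% / 4.4% = 0.4318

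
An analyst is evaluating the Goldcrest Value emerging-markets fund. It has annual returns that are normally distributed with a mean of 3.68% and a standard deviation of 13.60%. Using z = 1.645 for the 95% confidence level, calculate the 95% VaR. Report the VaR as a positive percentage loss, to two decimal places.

VaR (as % loss) = −(μ − z·σ) = −(3.68% − 1.645 × 13.60%) = −(-18.6920%) = 18.6920%

18.69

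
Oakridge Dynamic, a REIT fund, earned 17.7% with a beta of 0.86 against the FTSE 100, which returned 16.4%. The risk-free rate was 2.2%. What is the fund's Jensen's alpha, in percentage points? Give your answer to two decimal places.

3.29

CAPM expected return = Rf + β(Rm − Rf) = 2.2% + 0.86 × (16.4% − 2.2%) = 2.2 + 0.86 × 14.20 = 14.4120%
Jensen's α = Rp − E[R] = 17.7% − 14.4120% = 3.2880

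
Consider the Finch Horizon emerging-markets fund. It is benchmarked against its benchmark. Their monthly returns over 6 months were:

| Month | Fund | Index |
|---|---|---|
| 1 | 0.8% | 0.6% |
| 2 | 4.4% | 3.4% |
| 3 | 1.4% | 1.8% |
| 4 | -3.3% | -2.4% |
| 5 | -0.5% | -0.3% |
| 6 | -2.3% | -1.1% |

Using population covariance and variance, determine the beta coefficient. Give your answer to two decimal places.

r̄p = 0.0833%,  r̄m = 0.3333%
Cov = Σ(rp − r̄p)(rm − r̄m) / 6 = 4.7322
Var(rm) = Σ(rm − r̄m)² / 6 = 3.5922
β = Cov / Var = 4.7322 / 3.5922 = 1.3174

1.32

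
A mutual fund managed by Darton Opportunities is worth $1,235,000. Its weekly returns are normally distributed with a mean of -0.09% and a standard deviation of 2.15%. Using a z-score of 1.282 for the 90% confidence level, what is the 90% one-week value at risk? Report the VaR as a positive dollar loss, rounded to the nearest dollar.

Return at the 90% tail: μ − z·σ = -0.09% − 1.282 × 2.15% = -0.09 − 2.7563 = -2.8463%
VaR = −(-2.8463%) × $1,235,000 = 2.8463% × $1,235,000 = $35,152

$35,152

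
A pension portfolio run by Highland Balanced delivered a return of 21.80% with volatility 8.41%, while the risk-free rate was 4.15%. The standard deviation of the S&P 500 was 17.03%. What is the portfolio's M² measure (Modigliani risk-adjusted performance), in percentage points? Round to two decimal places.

39.89

Sharpe = (Rp − Rf) / σp = (21.80% − 4.15%) / 8.41% = 2.0987
M² = Rf + Sharpe × σm = 4.15% + 2.0987 × 17.03% = 39.8909%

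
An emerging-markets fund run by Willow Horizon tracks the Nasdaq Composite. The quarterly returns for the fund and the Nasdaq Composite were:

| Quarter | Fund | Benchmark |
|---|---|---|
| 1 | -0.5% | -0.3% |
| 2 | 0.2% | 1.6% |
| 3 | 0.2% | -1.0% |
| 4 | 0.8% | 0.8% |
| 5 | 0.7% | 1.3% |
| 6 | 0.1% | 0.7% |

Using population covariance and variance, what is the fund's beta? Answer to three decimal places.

0.229

r̄p = 0.2500%,  r̄m = 0.5167%
Cov = Σ(rp − r̄p)(rm − r̄m) / 6 = 0.1858
Var(rm) = Σ(rm − r̄m)² / 6 = 0.8114
β = Cov / Var = 0.1858 / 0.8114 = 0.2290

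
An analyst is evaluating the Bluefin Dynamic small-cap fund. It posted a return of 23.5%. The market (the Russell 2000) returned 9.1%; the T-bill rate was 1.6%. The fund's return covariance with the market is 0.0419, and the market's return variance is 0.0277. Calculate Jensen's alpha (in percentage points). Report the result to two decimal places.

10.56

β = Cov / Var = 0.0419 / 0.0277 = 1.5126
E[R] = Rf + β(Rm − Rf) = 1.6% + 1.5126 × (9.1% − 1.6%) = 12.9445%
α = Rp − E[R] = 23.5% − 12.9445% = 10.5555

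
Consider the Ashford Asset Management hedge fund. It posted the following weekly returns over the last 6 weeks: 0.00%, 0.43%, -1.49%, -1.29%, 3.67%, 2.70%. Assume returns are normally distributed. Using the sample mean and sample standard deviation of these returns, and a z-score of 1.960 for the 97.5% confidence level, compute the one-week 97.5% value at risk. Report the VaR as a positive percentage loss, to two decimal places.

r̄ = (0 + 0.43 − 1.49 − 1.29 + 3.67 + 2.7) / 6 = 4.020 / 6 = 0.6700%
Σ(r − r̄)² = (0 − 0.6700)² + (0.43 − 0.6700)² + … = 22.1346
sample σ = √(22.1346 / 5) = √4.4269 = 2.1040%
VaR = −(r̄ − z·σ) = −(0.6700 − 1.960 × 2.1040) = −(-3.4538) = 3.4538%

3.45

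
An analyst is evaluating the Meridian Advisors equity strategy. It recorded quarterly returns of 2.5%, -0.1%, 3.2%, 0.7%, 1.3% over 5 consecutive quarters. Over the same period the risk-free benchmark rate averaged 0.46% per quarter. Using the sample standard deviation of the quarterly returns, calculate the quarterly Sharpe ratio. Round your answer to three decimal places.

0.794

μ = (2.5 − 0.1 + 3.2 + 0.7 + 1.3) / 5 = 7.60 / 5 = 1.5200%
Σ(r − μ)² = 7.1280; sample σ = √(7.1280/4) = 1.3349%
Sharpe = (μ − rf) / σ = (1.5200 − 0.46) / 1.3349 = 1.0600 / 1.3349 = 0.7941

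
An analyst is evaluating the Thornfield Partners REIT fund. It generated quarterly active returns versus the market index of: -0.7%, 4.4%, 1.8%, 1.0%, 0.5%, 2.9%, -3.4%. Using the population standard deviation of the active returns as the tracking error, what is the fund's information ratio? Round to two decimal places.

Mean return r̄ = 6.50 / 7 = 0.9286%
Population std dev = √[38.2743 / 7] = 2.3383%
IR = r̄ / tracking error = 0.9286 / 2.3383 = 0.3971

0.40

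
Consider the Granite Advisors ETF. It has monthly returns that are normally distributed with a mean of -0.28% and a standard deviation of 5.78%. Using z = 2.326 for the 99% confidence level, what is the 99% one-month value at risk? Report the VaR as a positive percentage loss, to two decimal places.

13.72

VaR (as % loss) = −(μ − z·σ) = −(-0.28% − 2.326 × 5.78%) = −(-13.72428%) = 13.72428%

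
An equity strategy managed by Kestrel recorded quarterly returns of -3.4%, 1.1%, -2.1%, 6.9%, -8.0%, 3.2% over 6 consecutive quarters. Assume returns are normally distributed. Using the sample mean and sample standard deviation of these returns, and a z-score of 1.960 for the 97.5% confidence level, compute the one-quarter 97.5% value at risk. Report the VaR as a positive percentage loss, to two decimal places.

10.69

r̄ = (-3.4 + 1.1 − 2.1 + 6.9 − 8 + 3.2) / 6 = -2.30 / 6 = -0.3833%
Σ(r − r̄)² = (-3.4 − (-0.3833))² + (1.1 − (-0.3833))² + (-2.1 − (-0.3833))² + … = 138.1483
sample σ = √(138.1483 / 5) = √27.6297 = 5.2564%
VaR = −(r̄ − z·σ) = −(-0.3833 − 1.960 × 5.2564) = −(-10.6858) = 10.6858%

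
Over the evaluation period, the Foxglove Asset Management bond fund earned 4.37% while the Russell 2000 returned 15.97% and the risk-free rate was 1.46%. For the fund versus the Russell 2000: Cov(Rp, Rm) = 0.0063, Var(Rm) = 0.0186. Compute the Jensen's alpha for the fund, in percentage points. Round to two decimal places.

-2.00

β = Cov / Var = 0.0063 / 0.0186 = 0.3387
E[R] = Rf + β(Rm − Rf) = 1.46% + 0.3387 × (15.97% − 1.46%) = 6.3745%
α = Rp − E[R] = 4.37% − 6.3745% = -2.0045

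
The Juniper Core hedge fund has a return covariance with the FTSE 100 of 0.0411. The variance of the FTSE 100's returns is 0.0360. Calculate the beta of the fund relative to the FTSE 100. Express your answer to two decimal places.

1.14

β = Cov(Rp, Rm) / Var(Rm) = 0.0411 / 0.0360 = 1.1417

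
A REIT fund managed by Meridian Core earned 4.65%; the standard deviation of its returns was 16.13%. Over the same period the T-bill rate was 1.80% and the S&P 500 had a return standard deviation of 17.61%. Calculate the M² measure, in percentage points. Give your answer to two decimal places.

4.91

Sharpe = (Rp − Rf) / σp = (4.65% − 1.80%) / 16.13% = 0.1767
M² = Rf + Sharpe × σm = 1.80% + 0.1767 × 17.61% = 4.9117%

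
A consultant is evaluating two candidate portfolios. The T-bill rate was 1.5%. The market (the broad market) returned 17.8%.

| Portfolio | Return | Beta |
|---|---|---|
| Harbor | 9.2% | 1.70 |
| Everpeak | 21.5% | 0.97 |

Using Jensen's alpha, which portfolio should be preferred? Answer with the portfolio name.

Everpeak

Harbor: α = 9.2% − [1.5% + 1.70 × (17.8% − 1.5%)] = -20.010
Everpeak: α = 21.5% − [1.5% + 0.97 × (17.8% − 1.5%)] = 4.189
Highest: Everpeak (4.189).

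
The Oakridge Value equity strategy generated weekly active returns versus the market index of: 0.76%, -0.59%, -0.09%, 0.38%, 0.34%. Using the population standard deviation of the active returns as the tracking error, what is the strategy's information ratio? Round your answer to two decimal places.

μ = (0.76 − 0.59 − 0.09 + 0.38 + 0.34) / 5 = 0.1600%
Σ(r − μ)² = (0.76 − 0.1600)² + (-0.59 − 0.1600)² + (-0.09 − 0.1600)² + … = 1.0658
population σ = √(1.0658 / 5) = √0.2132 = 0.4617%
IR = μ / tracking error = 0.1600 / 0.4617 = 0.3465

0.35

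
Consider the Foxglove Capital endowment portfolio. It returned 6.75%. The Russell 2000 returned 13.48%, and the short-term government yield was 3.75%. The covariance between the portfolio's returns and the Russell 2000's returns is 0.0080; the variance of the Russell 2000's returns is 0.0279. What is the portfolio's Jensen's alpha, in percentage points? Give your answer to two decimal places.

β = Cov / Var = 0.0080 / 0.0279 = 0.2867
E[R] = Rf + β(Rm − Rf) = 3.75% + 0.2867 × (13.48% − 3.75%) = 6.5396%
α = Rp − E[R] = 6.75% − 6.5396% = 0.2104

0.21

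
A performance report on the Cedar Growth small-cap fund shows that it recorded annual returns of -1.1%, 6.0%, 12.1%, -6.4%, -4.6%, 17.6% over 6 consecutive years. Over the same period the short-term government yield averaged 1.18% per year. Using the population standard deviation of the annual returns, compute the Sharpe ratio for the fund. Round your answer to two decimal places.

μ = (-1.1 + 6 + 12.1 − 6.4 − 4.6 + 17.6) / 6 = 23.60 / 6 = 3.9333%
Population σ = √[Σ(r − μ)² / 6] = √[462.6733 / 6] = √77.1122 = 8.7814%
Sharpe = (μ − rf) / σ = (3.9333 − 1.18) / 8.7814 = 2.7533 / 8.7814 = 0.3135

0.31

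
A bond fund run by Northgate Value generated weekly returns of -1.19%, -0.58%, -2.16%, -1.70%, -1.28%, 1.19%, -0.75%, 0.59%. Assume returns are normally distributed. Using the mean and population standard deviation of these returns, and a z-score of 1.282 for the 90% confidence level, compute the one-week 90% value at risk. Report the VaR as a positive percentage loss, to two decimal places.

2.09

r̄ = (-1.19 − 0.58 − 2.16 − 1.7 − 1.28 + 1.19 − 0.75 + 0.59) / 8 = -5.880 / 8 = -0.7350%
Population σ = √[Σ(r − r̄)² / 8] = √[8.9514 / 8] = √1.1189 = 1.0578%
VaR = −(r̄ − z·σ) = −(-0.7350 − 1.282 × 1.0578) = −(-2.0911) = 2.0911%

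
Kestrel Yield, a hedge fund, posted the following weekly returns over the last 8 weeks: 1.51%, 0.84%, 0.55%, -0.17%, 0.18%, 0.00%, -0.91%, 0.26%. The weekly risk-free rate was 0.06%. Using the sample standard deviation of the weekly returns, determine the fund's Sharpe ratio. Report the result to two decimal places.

μ = (1.51 + 0.84 + 0.55 − 0.17 + 0.18 + 0 − 0.91 + 0.26) / 8 = 0.2825%
Σ(r − μ)² = (1.51 − 0.2825)² + (0.84 − 0.2825)² + (0.55 − 0.2825)² + … = 3.6068
σ = √[3.6068 / 7] = 0.7178%
Sharpe = (μ − rf) / σ = (0.2825 − 0.06) / 0.7178 = 0.2225 / 0.7178 = 0.3100

0.31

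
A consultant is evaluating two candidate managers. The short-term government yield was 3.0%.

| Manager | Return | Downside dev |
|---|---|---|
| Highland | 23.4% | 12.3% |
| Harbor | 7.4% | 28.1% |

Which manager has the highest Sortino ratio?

Highland: Sortino ratio = (23.4% − 3.0%) / 12.3% = 1.659
Harbor: Sortino ratio = (7.4% − 3.0%) / 28.1% = 0.157
Highest: Highland (1.659).

Highland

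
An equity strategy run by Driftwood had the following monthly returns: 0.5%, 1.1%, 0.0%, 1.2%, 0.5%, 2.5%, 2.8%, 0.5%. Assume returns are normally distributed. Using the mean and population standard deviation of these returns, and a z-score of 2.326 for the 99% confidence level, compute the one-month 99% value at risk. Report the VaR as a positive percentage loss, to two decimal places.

1.06

r̄ = (0.5 + 1.1 + 0 + 1.2 + 0.5 + 2.5 + 2.8 + 0.5) / 8 = 9.10 / 8 = 1.1375%
Population std dev = √[7.1388 / 8] = 0.9446%
VaR = −(r̄ − z·σ) = −(1.1375 − 2.326 × 0.9446) = −(-1.0596) = 1.0596%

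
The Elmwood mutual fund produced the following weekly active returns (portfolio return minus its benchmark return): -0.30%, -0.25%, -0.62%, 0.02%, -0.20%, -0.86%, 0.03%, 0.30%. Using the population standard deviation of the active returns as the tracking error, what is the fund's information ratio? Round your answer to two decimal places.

μ = (-0.3 − 0.25 − 0.62 + 0.02 − 0.2 − 0.86 + 0.03 + 0.3) / 8 = -1.880 / 8 = -0.2350%
Population σ = √[Σ(r − μ)² / 8] = √[0.9660 / 8] = √0.1208 = 0.3476%
IR = μ / tracking error = -0.2350 / 0.3476 = -0.6761

-0.68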